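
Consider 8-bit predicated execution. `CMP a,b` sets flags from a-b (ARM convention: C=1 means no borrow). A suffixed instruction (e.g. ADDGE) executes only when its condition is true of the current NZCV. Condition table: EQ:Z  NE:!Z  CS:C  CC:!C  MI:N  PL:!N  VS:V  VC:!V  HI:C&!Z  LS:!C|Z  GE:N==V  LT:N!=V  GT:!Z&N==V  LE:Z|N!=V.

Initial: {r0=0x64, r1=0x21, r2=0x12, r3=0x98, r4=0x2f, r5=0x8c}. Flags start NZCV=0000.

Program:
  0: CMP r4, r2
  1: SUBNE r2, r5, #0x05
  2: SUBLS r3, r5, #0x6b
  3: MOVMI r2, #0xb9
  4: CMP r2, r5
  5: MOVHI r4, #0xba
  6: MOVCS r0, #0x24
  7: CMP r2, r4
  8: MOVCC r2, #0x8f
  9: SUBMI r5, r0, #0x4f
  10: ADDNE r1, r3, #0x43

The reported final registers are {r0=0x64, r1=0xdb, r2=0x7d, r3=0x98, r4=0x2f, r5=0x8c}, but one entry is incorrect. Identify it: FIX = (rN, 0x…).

FIX = (r2, 0x87)

[0] flags=0010 → (cmp)
[1] flags=0010 NE?T → r2=0x87
[2] flags=0010 LS?F → skip
[3] flags=0010 MI?F → skip
[4] flags=1000 → (cmp)
[5] flags=1000 HI?F → skip
[6] flags=1000 CS?F → skip
[7] flags=0011 → (cmp)
[8] flags=0011 CC?F → skip
[9] flags=0011 MI?F → skip
[10] flags=0011 NE?T → r1=0xdb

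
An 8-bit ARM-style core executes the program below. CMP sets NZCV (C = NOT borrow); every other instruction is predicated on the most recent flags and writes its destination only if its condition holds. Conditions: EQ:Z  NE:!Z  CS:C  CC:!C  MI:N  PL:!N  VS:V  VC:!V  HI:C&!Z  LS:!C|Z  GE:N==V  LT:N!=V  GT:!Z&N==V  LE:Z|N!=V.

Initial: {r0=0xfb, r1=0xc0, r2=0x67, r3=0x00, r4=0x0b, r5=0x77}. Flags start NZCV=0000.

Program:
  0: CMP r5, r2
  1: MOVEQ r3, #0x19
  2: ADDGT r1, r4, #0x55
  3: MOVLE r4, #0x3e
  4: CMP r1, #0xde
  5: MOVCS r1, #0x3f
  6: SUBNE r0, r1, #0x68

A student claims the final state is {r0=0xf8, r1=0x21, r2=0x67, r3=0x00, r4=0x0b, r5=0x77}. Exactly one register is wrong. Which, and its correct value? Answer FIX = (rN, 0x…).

FIX = (r1, 0x60)

0: ✓ CMP  NZCV=0010
1: · MOVEQ
2: ✓ ADDGT  r1←0x60
3: · MOVLE
4: ✓ CMP  NZCV=1001
5: · MOVCS
6: ✓ SUBNE  r0←0xf8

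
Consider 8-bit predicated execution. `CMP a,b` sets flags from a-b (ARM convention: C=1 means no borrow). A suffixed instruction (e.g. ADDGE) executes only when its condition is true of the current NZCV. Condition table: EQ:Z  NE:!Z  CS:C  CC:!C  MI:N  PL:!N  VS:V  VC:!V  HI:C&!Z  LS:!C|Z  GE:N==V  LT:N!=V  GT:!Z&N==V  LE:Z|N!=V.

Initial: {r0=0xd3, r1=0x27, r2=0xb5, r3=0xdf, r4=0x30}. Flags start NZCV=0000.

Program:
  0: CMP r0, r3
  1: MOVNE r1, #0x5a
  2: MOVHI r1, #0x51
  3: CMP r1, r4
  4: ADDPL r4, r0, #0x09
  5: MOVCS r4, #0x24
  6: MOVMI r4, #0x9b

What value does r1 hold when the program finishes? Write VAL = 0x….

0: ✓ CMP  NZCV=1000
1: ✓ MOVNE  r1←0x5a
2: · MOVHI
3: ✓ CMP  NZCV=0010
4: ✓ ADDPL  r4←0xdc
5: ✓ MOVCS  r4←0x24
6: · MOVMI

VAL = 0x5a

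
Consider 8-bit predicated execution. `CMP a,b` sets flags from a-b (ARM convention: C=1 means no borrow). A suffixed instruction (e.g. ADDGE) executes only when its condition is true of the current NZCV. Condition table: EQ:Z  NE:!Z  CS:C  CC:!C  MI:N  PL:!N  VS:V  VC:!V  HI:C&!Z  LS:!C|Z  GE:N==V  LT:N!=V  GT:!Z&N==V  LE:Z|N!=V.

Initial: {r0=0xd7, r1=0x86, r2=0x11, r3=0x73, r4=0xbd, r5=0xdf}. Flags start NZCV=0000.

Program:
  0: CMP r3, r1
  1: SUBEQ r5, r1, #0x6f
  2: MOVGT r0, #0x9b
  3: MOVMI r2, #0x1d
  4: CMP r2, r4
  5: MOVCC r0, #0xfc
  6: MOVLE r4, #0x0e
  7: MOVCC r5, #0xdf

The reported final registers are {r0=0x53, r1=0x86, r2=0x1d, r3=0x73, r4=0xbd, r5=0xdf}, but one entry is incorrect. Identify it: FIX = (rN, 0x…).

[0] flags=1001 → (cmp)
[1] flags=1001 EQ?F → skip
[2] flags=1001 GT?T → r0=0x9b
[3] flags=1001 MI?T → r2=0x1d
[4] flags=0000 → (cmp)
[5] flags=0000 CC?T → r0=0xfc
[6] flags=0000 LE?F → skip
[7] flags=0000 CC?T → r5=0xdf

FIX = (r0, 0xfc)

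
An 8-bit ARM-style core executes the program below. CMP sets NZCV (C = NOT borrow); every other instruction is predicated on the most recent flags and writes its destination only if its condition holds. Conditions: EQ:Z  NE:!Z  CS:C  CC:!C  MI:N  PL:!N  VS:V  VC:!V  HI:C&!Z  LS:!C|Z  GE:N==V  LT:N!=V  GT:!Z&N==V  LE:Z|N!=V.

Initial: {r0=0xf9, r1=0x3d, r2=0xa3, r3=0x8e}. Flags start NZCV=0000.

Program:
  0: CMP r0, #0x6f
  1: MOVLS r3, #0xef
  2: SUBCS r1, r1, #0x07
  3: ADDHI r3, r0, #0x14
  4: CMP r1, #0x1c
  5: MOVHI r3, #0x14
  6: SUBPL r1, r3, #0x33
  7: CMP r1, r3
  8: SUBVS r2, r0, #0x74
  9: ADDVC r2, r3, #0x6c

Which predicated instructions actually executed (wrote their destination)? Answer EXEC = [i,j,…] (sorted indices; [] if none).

0: ✓ CMP  NZCV=1010
1: · MOVLS
2: ✓ SUBCS  r1←0x36
3: ✓ ADDHI  r3←0x0d
4: ✓ CMP  NZCV=0010
5: ✓ MOVHI  r3←0x14
6: ✓ SUBPL  r1←0xe1
7: ✓ CMP  NZCV=1010
8: · SUBVS
9: ✓ ADDVC  r2←0x80

EXEC = [2,3,5,6,9]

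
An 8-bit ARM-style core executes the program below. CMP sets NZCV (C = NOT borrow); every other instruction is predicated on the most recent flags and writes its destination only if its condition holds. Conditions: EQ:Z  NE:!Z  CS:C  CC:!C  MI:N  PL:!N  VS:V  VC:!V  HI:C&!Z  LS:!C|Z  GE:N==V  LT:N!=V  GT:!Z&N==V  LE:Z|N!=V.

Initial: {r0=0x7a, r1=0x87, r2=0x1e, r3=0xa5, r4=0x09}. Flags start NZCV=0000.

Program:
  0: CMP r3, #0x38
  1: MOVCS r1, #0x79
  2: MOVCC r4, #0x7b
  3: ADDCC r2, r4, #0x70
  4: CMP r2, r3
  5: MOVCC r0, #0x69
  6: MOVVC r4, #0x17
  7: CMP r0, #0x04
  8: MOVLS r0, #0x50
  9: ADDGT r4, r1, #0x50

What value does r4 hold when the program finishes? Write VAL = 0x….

[0] flags=0011 → (cmp)
[1] flags=0011 CS?T → r1=0x79
[2] flags=0011 CC?F → skip
[3] flags=0011 CC?F → skip
[4] flags=0000 → (cmp)
[5] flags=0000 CC?T → r0=0x69
[6] flags=0000 VC?T → r4=0x17
[7] flags=0010 → (cmp)
[8] flags=0010 LS?F → skip
[9] flags=0010 GT?T → r4=0xc9

VAL = 0xc9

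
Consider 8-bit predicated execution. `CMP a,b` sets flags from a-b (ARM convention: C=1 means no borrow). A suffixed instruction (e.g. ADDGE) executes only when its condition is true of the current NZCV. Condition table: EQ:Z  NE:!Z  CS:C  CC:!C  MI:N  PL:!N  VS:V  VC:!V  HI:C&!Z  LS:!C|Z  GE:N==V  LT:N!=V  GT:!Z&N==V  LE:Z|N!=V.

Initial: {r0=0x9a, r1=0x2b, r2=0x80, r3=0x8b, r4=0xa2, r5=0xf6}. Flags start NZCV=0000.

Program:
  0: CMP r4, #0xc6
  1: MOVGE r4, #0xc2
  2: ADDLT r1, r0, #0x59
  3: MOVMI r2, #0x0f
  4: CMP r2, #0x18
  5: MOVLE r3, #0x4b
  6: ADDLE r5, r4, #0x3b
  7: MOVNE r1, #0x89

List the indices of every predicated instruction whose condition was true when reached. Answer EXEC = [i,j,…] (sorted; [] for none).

EXEC = [2,3,5,6,7]

[0] flags=1000 → (cmp)
[1] flags=1000 GE?F → skip
[2] flags=1000 LT?T → r1=0xf3
[3] flags=1000 MI?T → r2=0x0f
[4] flags=1000 → (cmp)
[5] flags=1000 LE?T → r3=0x4b
[6] flags=1000 LE?T → r5=0xdd
[7] flags=1000 NE?T → r1=0x89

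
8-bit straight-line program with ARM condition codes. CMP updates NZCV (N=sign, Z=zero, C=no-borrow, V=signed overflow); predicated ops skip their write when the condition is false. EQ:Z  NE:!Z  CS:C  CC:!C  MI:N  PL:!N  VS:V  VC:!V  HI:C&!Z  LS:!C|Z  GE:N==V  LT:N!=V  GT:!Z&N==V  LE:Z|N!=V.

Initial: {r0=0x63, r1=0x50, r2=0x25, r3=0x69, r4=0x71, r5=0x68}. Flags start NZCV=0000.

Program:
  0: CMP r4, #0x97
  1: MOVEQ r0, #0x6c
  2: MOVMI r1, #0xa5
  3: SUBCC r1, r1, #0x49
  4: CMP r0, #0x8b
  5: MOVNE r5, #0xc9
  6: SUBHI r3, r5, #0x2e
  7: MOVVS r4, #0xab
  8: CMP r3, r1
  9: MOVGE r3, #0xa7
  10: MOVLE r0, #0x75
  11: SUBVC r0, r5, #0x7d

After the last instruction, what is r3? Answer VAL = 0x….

0: ✓ CMP  NZCV=1001
1: · MOVEQ
2: ✓ MOVMI  r1←0xa5
3: ✓ SUBCC  r1←0x5c
4: ✓ CMP  NZCV=1001
5: ✓ MOVNE  r5←0xc9
6: · SUBHI
7: ✓ MOVVS  r4←0xab
8: ✓ CMP  NZCV=0010
9: ✓ MOVGE  r3←0xa7
10: · MOVLE
11: ✓ SUBVC  r0←0x4c

VAL = 0xa7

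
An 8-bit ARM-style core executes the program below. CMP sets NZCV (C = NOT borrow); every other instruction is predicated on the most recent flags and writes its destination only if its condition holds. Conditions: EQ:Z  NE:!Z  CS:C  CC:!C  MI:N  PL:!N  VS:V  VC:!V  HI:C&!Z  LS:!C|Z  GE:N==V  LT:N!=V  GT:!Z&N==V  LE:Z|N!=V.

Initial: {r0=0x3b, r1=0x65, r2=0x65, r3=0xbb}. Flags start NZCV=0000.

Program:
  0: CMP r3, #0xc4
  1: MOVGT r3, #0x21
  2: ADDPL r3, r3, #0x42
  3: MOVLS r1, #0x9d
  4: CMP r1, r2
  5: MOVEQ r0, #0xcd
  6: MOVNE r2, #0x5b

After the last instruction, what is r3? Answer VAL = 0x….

VAL = 0xbb

[0] flags=1000 → (cmp)
[1] flags=1000 GT?F → skip
[2] flags=1000 PL?F → skip
[3] flags=1000 LS?T → r1=0x9d
[4] flags=0011 → (cmp)
[5] flags=0011 EQ?F → skip
[6] flags=0011 NE?T → r2=0x5b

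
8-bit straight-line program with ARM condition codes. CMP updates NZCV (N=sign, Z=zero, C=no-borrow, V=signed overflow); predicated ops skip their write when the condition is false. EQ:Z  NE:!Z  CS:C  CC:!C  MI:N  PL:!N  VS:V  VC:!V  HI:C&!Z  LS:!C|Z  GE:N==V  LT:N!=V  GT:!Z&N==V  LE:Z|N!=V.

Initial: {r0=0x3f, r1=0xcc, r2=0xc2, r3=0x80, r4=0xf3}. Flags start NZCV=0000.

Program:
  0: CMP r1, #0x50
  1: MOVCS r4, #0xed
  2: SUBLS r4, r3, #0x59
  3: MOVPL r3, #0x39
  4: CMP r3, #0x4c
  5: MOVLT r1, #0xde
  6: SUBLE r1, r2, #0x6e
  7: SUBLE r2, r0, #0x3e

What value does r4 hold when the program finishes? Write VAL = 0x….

VAL = 0xed

0: ✓ CMP  NZCV=0011
1: ✓ MOVCS  r4←0xed
2: · SUBLS
3: ✓ MOVPL  r3←0x39
4: ✓ CMP  NZCV=1000
5: ✓ MOVLT  r1←0xde
6: ✓ SUBLE  r1←0x54
7: ✓ SUBLE  r2←0x01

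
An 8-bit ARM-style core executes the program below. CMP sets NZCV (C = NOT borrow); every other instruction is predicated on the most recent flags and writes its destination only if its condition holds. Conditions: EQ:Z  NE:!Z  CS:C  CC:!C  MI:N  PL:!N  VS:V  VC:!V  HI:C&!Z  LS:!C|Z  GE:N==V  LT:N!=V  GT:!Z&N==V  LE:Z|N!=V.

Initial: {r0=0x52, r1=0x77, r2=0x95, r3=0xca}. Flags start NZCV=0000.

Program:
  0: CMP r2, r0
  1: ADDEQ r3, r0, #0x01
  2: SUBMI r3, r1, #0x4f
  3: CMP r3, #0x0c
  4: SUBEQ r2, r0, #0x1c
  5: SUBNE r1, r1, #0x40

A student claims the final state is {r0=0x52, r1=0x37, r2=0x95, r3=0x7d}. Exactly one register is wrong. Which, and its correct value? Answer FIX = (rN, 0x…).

[0] flags=0011 → (cmp)
[1] flags=0011 EQ?F → skip
[2] flags=0011 MI?F → skip
[3] flags=1010 → (cmp)
[4] flags=1010 EQ?F → skip
[5] flags=1010 NE?T → r1=0x37

FIX = (r3, 0xca)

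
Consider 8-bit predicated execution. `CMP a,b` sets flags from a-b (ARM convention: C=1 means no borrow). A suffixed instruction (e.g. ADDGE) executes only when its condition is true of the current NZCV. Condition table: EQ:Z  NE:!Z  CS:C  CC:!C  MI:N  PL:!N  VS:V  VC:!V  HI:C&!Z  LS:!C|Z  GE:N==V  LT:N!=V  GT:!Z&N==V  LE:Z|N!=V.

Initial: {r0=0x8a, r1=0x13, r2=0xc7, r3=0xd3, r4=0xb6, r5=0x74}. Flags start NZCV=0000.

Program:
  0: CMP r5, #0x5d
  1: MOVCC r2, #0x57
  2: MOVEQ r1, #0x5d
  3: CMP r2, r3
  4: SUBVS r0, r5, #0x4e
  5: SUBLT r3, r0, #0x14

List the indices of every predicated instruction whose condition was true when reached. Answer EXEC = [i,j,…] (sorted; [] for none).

EXEC = [5]

[0] flags=0010 → (cmp)
[1] flags=0010 CC?F → skip
[2] flags=0010 EQ?F → skip
[3] flags=1000 → (cmp)
[4] flags=1000 VS?F → skip
[5] flags=1000 LT?T → r3=0x76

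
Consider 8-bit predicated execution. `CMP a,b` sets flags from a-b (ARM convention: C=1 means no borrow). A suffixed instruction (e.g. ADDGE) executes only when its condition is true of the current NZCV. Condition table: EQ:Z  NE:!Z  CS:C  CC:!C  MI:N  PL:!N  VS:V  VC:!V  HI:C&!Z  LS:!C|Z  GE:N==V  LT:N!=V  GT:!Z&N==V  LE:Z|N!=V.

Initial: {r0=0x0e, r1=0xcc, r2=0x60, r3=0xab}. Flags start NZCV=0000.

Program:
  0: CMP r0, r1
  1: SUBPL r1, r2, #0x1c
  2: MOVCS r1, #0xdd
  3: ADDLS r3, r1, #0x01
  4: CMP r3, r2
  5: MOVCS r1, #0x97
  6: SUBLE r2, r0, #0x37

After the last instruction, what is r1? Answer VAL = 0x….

[0] flags=0000 → (cmp)
[1] flags=0000 PL?T → r1=0x44
[2] flags=0000 CS?F → skip
[3] flags=0000 LS?T → r3=0x45
[4] flags=1000 → (cmp)
[5] flags=1000 CS?F → skip
[6] flags=1000 LE?T → r2=0xd7

VAL = 0x44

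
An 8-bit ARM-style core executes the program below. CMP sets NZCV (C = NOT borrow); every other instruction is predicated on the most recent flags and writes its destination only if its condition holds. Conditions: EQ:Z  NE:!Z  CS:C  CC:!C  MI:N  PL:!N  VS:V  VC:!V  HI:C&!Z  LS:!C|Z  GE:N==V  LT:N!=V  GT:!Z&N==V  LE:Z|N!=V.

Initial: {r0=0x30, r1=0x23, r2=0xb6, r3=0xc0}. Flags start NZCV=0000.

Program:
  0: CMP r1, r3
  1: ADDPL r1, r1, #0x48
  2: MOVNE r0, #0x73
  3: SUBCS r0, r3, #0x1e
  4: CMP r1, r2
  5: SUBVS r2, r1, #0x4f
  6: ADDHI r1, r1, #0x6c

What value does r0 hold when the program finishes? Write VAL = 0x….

0: ✓ CMP  NZCV=0000
1: ✓ ADDPL  r1←0x6b
2: ✓ MOVNE  r0←0x73
3: · SUBCS
4: ✓ CMP  NZCV=1001
5: ✓ SUBVS  r2←0x1c
6: · ADDHI

VAL = 0x73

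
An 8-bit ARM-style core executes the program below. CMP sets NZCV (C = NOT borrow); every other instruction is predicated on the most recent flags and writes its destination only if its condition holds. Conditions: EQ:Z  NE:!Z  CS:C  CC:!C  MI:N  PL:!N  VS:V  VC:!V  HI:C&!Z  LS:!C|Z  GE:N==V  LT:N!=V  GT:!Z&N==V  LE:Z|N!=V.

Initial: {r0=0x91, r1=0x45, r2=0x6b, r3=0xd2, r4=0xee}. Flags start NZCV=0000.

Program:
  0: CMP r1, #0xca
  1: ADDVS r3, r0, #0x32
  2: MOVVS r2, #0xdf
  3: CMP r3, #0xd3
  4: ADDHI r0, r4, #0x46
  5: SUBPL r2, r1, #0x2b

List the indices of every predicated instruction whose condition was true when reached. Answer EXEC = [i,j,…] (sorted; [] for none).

[0] flags=0000 → (cmp)
[1] flags=0000 VS?F → skip
[2] flags=0000 VS?F → skip
[3] flags=1000 → (cmp)
[4] flags=1000 HI?F → skip
[5] flags=1000 PL?F → skip

EXEC = []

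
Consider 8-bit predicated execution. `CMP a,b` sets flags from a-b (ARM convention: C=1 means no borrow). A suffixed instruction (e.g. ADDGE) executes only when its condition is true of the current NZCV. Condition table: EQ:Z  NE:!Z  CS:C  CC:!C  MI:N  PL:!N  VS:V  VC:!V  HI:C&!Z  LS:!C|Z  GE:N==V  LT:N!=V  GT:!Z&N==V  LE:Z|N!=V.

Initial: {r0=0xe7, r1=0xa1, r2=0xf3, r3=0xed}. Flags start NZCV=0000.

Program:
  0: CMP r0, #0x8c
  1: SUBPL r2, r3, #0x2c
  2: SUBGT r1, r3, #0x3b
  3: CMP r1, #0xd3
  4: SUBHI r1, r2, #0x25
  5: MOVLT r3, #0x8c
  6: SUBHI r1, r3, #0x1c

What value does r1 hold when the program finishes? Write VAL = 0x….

0: ✓ CMP  NZCV=0010
1: ✓ SUBPL  r2←0xc1
2: ✓ SUBGT  r1←0xb2
3: ✓ CMP  NZCV=1000
4: · SUBHI
5: ✓ MOVLT  r3←0x8c
6: · SUBHI

VAL = 0xb2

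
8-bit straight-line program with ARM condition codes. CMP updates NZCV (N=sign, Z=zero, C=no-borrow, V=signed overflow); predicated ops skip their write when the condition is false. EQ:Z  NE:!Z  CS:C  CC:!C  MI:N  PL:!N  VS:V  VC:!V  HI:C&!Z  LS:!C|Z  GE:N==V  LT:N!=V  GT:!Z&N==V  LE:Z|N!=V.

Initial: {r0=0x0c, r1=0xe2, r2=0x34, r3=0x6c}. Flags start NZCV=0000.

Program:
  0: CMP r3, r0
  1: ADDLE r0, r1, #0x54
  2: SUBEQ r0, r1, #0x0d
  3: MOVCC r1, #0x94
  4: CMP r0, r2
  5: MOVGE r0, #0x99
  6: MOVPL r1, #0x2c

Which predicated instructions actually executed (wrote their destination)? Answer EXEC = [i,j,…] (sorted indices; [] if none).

EXEC = []

0: ✓ CMP  NZCV=0010
1: · ADDLE
2: · SUBEQ
3: · MOVCC
4: ✓ CMP  NZCV=1000
5: · MOVGE
6: · MOVPL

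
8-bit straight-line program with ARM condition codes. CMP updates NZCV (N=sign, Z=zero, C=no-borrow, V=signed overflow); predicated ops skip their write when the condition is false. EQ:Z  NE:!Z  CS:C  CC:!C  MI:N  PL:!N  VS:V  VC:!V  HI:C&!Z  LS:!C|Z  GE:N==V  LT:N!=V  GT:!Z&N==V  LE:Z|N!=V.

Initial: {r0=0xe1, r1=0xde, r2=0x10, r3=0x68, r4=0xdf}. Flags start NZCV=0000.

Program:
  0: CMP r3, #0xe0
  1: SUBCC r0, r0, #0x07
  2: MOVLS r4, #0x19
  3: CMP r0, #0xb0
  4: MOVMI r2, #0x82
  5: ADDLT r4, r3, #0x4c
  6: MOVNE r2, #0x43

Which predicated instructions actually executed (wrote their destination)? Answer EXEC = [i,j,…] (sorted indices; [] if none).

[0] flags=1001 → (cmp)
[1] flags=1001 CC?T → r0=0xda
[2] flags=1001 LS?T → r4=0x19
[3] flags=0010 → (cmp)
[4] flags=0010 MI?F → skip
[5] flags=0010 LT?F → skip
[6] flags=0010 NE?T → r2=0x43

EXEC = [1,2,6]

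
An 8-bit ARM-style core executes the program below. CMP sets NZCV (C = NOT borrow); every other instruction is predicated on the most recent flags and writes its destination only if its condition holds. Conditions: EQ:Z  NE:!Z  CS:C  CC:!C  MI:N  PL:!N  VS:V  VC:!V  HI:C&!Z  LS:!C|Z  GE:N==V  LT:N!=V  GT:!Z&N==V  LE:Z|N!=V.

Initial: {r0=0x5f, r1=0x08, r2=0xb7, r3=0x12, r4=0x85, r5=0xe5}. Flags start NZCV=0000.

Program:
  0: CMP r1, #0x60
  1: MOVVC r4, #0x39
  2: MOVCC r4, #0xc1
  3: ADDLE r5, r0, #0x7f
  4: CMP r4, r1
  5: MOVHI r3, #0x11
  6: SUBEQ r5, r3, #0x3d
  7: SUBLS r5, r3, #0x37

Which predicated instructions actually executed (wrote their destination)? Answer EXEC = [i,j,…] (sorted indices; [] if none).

[0] flags=1000 → (cmp)
[1] flags=1000 VC?T → r4=0x39
[2] flags=1000 CC?T → r4=0xc1
[3] flags=1000 LE?T → r5=0xde
[4] flags=1010 → (cmp)
[5] flags=1010 HI?T → r3=0x11
[6] flags=1010 EQ?F → skip
[7] flags=1010 LS?F → skip

EXEC = [1,2,3,5]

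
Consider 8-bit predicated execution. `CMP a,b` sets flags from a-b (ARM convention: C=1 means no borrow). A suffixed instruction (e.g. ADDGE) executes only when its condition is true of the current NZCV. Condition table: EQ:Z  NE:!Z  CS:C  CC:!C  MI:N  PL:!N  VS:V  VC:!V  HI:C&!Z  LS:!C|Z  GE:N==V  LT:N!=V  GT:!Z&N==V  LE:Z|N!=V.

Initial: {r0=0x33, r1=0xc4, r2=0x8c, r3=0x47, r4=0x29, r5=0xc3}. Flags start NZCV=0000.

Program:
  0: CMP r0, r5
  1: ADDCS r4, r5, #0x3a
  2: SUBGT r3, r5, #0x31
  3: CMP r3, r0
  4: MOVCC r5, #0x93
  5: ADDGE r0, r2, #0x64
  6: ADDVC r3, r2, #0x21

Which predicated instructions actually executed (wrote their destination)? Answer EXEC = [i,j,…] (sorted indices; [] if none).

EXEC = [2]

0: ✓ CMP  NZCV=0000
1: · ADDCS
2: ✓ SUBGT  r3←0x92
3: ✓ CMP  NZCV=0011
4: · MOVCC
5: · ADDGE
6: · ADDVC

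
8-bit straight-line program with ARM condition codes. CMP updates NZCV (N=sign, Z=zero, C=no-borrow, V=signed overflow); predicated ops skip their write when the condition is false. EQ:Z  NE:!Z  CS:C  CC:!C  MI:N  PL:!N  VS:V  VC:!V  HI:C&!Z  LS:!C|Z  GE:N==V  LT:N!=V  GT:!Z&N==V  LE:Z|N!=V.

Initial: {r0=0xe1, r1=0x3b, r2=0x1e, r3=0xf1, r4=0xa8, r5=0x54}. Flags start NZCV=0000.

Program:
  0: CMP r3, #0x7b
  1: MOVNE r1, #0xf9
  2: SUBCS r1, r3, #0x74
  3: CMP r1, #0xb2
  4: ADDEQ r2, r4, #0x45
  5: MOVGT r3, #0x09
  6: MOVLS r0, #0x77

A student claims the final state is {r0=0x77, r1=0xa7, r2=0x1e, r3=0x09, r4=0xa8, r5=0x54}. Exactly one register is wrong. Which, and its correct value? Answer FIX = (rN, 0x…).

[0] flags=0011 → (cmp)
[1] flags=0011 NE?T → r1=0xf9
[2] flags=0011 CS?T → r1=0x7d
[3] flags=1001 → (cmp)
[4] flags=1001 EQ?F → skip
[5] flags=1001 GT?T → r3=0x09
[6] flags=1001 LS?T → r0=0x77

FIX = (r1, 0x7d)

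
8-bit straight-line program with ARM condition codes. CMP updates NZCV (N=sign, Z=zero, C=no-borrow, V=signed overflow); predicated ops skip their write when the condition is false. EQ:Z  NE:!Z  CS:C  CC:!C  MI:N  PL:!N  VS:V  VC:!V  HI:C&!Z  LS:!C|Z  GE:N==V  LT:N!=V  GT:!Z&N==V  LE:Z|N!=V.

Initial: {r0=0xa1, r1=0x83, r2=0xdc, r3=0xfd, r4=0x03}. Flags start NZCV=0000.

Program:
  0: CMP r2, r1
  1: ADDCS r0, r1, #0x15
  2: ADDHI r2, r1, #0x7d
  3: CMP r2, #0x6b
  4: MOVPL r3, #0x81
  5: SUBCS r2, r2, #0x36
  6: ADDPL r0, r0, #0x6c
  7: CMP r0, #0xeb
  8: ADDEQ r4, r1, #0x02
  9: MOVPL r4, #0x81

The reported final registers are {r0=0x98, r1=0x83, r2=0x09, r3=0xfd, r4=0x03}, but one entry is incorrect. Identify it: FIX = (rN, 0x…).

FIX = (r2, 0x00)

[0] flags=0010 → (cmp)
[1] flags=0010 CS?T → r0=0x98
[2] flags=0010 HI?T → r2=0x00
[3] flags=1000 → (cmp)
[4] flags=1000 PL?F → skip
[5] flags=1000 CS?F → skip
[6] flags=1000 PL?F → skip
[7] flags=1000 → (cmp)
[8] flags=1000 EQ?F → skip
[9] flags=1000 PL?F → skip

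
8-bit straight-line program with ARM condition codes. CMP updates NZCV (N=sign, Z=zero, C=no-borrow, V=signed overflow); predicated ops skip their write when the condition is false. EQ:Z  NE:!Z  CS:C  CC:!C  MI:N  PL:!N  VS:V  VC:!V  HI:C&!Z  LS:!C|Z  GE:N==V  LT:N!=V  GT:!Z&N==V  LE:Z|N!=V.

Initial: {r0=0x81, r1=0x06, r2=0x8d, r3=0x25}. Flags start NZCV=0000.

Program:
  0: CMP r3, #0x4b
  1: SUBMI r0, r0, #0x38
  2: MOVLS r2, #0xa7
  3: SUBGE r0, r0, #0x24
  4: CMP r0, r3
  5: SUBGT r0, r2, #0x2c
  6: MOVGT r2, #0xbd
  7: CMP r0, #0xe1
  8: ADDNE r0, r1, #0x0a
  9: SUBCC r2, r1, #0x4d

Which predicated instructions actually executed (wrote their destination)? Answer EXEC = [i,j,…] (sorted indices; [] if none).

EXEC = [1,2,5,6,8,9]

[0] flags=1000 → (cmp)
[1] flags=1000 MI?T → r0=0x49
[2] flags=1000 LS?T → r2=0xa7
[3] flags=1000 GE?F → skip
[4] flags=0010 → (cmp)
[5] flags=0010 GT?T → r0=0x7b
[6] flags=0010 GT?T → r2=0xbd
[7] flags=1001 → (cmp)
[8] flags=1001 NE?T → r0=0x10
[9] flags=1001 CC?T → r2=0xb9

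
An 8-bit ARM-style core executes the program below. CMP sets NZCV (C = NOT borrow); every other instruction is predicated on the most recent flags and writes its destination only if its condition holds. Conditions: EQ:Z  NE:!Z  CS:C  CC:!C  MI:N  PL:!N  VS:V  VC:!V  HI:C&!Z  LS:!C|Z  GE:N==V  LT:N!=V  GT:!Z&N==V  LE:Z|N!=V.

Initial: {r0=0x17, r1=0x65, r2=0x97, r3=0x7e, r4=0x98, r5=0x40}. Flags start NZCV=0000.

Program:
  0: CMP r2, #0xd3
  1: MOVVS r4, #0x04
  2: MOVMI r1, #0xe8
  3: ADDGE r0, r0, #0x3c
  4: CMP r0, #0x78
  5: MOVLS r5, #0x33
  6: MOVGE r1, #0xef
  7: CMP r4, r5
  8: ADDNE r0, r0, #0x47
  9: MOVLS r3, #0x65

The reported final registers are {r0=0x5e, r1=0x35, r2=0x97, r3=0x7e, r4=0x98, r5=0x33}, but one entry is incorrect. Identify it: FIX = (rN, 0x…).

[0] flags=1000 → (cmp)
[1] flags=1000 VS?F → skip
[2] flags=1000 MI?T → r1=0xe8
[3] flags=1000 GE?F → skip
[4] flags=1000 → (cmp)
[5] flags=1000 LS?T → r5=0x33
[6] flags=1000 GE?F → skip
[7] flags=0011 → (cmp)
[8] flags=0011 NE?T → r0=0x5e
[9] flags=0011 LS?F → skip

FIX = (r1, 0xe8)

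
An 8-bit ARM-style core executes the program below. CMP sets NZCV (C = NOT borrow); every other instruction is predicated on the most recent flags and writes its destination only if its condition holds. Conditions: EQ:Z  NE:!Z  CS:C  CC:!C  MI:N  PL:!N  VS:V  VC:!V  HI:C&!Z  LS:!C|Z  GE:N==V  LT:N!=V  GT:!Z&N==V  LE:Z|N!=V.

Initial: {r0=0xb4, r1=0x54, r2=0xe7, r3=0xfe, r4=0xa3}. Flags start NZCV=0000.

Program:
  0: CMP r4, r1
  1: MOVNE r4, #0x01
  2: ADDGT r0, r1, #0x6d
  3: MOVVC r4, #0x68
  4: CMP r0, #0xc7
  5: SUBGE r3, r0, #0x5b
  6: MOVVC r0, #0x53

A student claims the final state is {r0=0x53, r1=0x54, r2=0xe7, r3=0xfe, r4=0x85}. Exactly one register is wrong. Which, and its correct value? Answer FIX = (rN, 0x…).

[0] flags=0011 → (cmp)
[1] flags=0011 NE?T → r4=0x01
[2] flags=0011 GT?F → skip
[3] flags=0011 VC?F → skip
[4] flags=1000 → (cmp)
[5] flags=1000 GE?F → skip
[6] flags=1000 VC?T → r0=0x53

FIX = (r4, 0x01)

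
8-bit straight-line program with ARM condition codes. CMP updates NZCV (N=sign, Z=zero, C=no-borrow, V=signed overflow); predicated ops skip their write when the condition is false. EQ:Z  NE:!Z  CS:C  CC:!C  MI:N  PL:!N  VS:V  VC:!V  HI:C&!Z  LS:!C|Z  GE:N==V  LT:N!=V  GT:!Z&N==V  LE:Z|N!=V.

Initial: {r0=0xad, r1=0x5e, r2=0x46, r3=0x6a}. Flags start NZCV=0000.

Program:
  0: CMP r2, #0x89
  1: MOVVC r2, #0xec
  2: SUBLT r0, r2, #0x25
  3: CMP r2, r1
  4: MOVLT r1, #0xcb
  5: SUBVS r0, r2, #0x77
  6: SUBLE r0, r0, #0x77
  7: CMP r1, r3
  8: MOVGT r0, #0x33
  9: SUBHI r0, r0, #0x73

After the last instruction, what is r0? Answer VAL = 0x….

VAL = 0xc3

0: ✓ CMP  NZCV=1001
1: · MOVVC
2: · SUBLT
3: ✓ CMP  NZCV=1000
4: ✓ MOVLT  r1←0xcb
5: · SUBVS
6: ✓ SUBLE  r0←0x36
7: ✓ CMP  NZCV=0011
8: · MOVGT
9: ✓ SUBHI  r0←0xc3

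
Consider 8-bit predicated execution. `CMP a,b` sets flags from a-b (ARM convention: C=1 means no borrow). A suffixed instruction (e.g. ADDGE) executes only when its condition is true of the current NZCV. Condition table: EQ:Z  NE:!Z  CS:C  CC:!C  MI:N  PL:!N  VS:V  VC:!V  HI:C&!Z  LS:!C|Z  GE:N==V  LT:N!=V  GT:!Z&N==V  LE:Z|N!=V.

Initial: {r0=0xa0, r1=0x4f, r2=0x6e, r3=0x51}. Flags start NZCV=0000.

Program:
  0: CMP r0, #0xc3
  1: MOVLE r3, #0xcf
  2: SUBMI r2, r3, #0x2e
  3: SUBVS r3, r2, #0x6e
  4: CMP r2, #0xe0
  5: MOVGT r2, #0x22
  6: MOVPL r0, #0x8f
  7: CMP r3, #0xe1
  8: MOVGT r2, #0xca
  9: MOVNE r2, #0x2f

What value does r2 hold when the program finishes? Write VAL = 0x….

[0] flags=1000 → (cmp)
[1] flags=1000 LE?T → r3=0xcf
[2] flags=1000 MI?T → r2=0xa1
[3] flags=1000 VS?F → skip
[4] flags=1000 → (cmp)
[5] flags=1000 GT?F → skip
[6] flags=1000 PL?F → skip
[7] flags=1000 → (cmp)
[8] flags=1000 GT?F → skip
[9] flags=1000 NE?T → r2=0x2f

VAL = 0x2f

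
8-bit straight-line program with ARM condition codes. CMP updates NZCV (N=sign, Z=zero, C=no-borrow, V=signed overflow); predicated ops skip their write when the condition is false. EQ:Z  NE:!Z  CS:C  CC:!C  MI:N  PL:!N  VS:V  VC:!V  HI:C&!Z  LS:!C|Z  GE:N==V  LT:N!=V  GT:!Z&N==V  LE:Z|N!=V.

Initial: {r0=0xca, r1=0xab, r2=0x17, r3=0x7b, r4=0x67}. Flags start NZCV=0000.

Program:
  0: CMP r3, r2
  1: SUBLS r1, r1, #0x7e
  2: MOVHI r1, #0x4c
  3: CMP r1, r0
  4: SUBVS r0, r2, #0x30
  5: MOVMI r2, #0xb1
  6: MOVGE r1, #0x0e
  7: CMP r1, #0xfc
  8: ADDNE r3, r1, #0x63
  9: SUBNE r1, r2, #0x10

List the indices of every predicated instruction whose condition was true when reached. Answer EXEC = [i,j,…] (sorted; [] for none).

EXEC = [2,4,5,6,8,9]

0: ✓ CMP  NZCV=0010
1: · SUBLS
2: ✓ MOVHI  r1←0x4c
3: ✓ CMP  NZCV=1001
4: ✓ SUBVS  r0←0xe7
5: ✓ MOVMI  r2←0xb1
6: ✓ MOVGE  r1←0x0e
7: ✓ CMP  NZCV=0000
8: ✓ ADDNE  r3←0x71
9: ✓ SUBNE  r1←0xa1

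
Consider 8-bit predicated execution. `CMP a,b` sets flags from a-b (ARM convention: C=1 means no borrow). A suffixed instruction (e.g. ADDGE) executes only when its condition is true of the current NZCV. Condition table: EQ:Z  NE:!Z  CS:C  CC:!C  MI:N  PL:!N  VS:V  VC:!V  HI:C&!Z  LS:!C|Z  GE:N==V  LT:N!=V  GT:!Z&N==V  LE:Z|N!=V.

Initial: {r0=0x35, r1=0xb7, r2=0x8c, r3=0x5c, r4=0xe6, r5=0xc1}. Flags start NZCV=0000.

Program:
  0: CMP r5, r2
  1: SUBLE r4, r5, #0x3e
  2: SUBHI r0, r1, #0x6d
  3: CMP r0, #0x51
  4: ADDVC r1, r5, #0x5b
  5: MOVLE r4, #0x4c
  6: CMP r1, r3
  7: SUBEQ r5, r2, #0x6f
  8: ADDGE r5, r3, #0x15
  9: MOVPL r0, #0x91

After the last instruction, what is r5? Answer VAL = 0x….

VAL = 0xc1

[0] flags=0010 → (cmp)
[1] flags=0010 LE?F → skip
[2] flags=0010 HI?T → r0=0x4a
[3] flags=1000 → (cmp)
[4] flags=1000 VC?T → r1=0x1c
[5] flags=1000 LE?T → r4=0x4c
[6] flags=1000 → (cmp)
[7] flags=1000 EQ?F → skip
[8] flags=1000 GE?F → skip
[9] flags=1000 PL?F → skip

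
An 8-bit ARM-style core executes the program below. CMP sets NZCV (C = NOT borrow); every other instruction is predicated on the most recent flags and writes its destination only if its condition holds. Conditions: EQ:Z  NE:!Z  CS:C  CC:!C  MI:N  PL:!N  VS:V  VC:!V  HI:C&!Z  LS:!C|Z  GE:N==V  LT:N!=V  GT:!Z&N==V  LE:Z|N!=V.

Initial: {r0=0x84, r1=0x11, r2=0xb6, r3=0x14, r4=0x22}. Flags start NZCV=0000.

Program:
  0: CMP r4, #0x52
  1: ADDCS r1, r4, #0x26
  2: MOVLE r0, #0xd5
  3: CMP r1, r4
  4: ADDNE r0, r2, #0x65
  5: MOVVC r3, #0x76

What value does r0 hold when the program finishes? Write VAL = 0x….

VAL = 0x1b

[0] flags=1000 → (cmp)
[1] flags=1000 CS?F → skip
[2] flags=1000 LE?T → r0=0xd5
[3] flags=1000 → (cmp)
[4] flags=1000 NE?T → r0=0x1b
[5] flags=1000 VC?T → r3=0x76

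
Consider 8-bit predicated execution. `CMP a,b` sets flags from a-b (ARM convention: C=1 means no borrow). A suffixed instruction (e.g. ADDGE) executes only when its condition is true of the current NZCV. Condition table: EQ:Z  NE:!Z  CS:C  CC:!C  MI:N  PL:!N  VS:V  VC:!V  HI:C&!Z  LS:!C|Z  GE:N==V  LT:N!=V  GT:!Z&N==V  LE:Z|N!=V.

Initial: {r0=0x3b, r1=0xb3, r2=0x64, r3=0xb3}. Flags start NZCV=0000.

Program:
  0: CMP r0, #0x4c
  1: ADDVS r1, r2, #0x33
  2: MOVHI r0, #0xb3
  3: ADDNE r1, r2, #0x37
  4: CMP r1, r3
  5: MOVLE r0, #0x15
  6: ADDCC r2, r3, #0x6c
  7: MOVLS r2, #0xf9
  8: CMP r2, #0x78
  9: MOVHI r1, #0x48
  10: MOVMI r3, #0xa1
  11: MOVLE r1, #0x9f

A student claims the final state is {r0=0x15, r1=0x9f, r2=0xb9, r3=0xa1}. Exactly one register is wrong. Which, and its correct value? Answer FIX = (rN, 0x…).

FIX = (r2, 0xf9)

[0] flags=1000 → (cmp)
[1] flags=1000 VS?F → skip
[2] flags=1000 HI?F → skip
[3] flags=1000 NE?T → r1=0x9b
[4] flags=1000 → (cmp)
[5] flags=1000 LE?T → r0=0x15
[6] flags=1000 CC?T → r2=0x1f
[7] flags=1000 LS?T → r2=0xf9
[8] flags=1010 → (cmp)
[9] flags=1010 HI?T → r1=0x48
[10] flags=1010 MI?T → r3=0xa1
[11] flags=1010 LE?T → r1=0x9f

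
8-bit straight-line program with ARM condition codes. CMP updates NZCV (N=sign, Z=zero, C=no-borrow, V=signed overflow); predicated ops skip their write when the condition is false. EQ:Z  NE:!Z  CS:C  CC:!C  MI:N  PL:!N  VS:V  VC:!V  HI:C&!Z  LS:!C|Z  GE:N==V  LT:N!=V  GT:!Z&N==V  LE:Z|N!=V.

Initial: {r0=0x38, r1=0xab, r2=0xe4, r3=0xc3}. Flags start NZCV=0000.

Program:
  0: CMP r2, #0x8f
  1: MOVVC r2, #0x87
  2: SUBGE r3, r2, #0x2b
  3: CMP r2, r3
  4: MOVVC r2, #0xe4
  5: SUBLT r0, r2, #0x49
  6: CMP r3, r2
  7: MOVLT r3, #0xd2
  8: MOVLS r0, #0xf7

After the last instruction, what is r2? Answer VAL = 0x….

0: ✓ CMP  NZCV=0010
1: ✓ MOVVC  r2←0x87
2: ✓ SUBGE  r3←0x5c
3: ✓ CMP  NZCV=0011
4: · MOVVC
5: ✓ SUBLT  r0←0x3e
6: ✓ CMP  NZCV=1001
7: · MOVLT
8: ✓ MOVLS  r0←0xf7

VAL = 0x87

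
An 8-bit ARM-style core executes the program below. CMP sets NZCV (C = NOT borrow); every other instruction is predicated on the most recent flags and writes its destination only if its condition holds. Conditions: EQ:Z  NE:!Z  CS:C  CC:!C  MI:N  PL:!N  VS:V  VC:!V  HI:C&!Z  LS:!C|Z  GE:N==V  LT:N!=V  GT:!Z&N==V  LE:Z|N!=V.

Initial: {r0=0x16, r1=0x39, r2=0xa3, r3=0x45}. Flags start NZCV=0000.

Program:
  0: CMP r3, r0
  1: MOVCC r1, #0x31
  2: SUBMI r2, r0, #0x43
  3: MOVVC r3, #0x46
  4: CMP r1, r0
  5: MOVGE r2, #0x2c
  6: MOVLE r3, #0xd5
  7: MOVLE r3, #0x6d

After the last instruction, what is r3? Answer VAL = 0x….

VAL = 0x46

0: ✓ CMP  NZCV=0010
1: · MOVCC
2: · SUBMI
3: ✓ MOVVC  r3←0x46
4: ✓ CMP  NZCV=0010
5: ✓ MOVGE  r2←0x2c
6: · MOVLE
7: · MOVLE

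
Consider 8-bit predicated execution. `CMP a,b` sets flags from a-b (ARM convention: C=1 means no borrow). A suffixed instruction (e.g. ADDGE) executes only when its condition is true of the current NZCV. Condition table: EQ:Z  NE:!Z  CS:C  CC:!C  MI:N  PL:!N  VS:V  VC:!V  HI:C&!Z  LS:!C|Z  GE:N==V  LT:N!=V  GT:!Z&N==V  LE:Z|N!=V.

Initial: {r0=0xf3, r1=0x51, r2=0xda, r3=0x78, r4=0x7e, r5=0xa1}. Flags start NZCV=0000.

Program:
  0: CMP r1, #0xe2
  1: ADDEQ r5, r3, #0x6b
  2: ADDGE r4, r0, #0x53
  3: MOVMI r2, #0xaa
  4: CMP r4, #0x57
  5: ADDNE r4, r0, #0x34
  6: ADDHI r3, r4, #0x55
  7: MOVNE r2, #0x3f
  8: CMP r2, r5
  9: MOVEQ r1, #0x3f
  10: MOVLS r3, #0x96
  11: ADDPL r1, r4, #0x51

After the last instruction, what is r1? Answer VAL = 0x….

VAL = 0x51

[0] flags=0000 → (cmp)
[1] flags=0000 EQ?F → skip
[2] flags=0000 GE?T → r4=0x46
[3] flags=0000 MI?F → skip
[4] flags=1000 → (cmp)
[5] flags=1000 NE?T → r4=0x27
[6] flags=1000 HI?F → skip
[7] flags=1000 NE?T → r2=0x3f
[8] flags=1001 → (cmp)
[9] flags=1001 EQ?F → skip
[10] flags=1001 LS?T → r3=0x96
[11] flags=1001 PL?F → skip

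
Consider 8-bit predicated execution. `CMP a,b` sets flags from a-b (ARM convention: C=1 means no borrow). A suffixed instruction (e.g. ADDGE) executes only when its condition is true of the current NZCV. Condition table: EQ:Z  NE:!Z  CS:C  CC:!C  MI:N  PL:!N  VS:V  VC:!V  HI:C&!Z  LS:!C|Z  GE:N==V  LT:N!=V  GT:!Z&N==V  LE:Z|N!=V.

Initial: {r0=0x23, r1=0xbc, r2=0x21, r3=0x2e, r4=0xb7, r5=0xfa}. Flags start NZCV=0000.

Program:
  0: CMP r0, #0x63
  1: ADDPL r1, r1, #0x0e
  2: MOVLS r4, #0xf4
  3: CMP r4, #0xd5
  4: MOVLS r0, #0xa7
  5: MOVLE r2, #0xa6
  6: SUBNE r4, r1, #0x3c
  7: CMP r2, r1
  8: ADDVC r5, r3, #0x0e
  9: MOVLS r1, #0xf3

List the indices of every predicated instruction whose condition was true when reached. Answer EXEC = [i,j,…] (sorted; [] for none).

EXEC = [2,6,8,9]

[0] flags=1000 → (cmp)
[1] flags=1000 PL?F → skip
[2] flags=1000 LS?T → r4=0xf4
[3] flags=0010 → (cmp)
[4] flags=0010 LS?F → skip
[5] flags=0010 LE?F → skip
[6] flags=0010 NE?T → r4=0x80
[7] flags=0000 → (cmp)
[8] flags=0000 VC?T → r5=0x3c
[9] flags=0000 LS?T → r1=0xf3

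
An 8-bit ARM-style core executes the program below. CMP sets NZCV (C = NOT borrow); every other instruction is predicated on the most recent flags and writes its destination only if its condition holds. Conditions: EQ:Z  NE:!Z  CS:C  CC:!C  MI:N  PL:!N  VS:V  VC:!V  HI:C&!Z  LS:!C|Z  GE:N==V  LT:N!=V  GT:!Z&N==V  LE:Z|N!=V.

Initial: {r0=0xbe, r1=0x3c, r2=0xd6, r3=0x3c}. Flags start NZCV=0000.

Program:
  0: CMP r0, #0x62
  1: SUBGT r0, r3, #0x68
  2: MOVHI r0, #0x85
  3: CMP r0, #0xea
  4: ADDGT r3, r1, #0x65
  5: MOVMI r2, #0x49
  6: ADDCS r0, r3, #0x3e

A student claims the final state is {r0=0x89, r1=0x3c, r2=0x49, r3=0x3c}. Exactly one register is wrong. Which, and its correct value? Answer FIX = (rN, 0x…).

[0] flags=0011 → (cmp)
[1] flags=0011 GT?F → skip
[2] flags=0011 HI?T → r0=0x85
[3] flags=1000 → (cmp)
[4] flags=1000 GT?F → skip
[5] flags=1000 MI?T → r2=0x49
[6] flags=1000 CS?F → skip

FIX = (r0, 0x85)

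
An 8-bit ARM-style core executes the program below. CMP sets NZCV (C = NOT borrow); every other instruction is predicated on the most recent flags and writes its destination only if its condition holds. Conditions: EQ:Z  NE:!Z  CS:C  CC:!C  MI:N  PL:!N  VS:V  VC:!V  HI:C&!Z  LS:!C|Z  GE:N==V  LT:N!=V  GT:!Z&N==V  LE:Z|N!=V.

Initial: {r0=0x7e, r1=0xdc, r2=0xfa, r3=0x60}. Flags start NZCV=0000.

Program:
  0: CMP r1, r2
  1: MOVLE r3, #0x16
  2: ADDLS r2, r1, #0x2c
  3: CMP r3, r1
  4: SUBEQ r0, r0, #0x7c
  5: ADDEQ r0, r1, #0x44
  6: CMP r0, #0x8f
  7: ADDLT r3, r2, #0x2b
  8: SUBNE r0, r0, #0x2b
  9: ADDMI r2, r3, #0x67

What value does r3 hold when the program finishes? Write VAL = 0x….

[0] flags=1000 → (cmp)
[1] flags=1000 LE?T → r3=0x16
[2] flags=1000 LS?T → r2=0x08
[3] flags=0000 → (cmp)
[4] flags=0000 EQ?F → skip
[5] flags=0000 EQ?F → skip
[6] flags=1001 → (cmp)
[7] flags=1001 LT?F → skip
[8] flags=1001 NE?T → r0=0x53
[9] flags=1001 MI?T → r2=0x7d

VAL = 0x16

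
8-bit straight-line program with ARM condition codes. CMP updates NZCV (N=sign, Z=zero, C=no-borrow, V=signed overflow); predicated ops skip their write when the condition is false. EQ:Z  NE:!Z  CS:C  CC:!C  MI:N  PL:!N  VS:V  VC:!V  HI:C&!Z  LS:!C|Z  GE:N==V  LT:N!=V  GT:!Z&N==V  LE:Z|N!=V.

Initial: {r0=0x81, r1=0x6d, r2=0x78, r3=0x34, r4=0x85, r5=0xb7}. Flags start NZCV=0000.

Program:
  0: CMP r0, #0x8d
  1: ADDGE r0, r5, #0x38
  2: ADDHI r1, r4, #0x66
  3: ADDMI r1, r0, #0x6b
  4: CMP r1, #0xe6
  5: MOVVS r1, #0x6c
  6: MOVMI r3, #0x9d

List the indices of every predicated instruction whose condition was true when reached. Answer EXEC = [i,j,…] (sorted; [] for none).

0: ✓ CMP  NZCV=1000
1: · ADDGE
2: · ADDHI
3: ✓ ADDMI  r1←0xec
4: ✓ CMP  NZCV=0010
5: · MOVVS
6: · MOVMI

EXEC = [3]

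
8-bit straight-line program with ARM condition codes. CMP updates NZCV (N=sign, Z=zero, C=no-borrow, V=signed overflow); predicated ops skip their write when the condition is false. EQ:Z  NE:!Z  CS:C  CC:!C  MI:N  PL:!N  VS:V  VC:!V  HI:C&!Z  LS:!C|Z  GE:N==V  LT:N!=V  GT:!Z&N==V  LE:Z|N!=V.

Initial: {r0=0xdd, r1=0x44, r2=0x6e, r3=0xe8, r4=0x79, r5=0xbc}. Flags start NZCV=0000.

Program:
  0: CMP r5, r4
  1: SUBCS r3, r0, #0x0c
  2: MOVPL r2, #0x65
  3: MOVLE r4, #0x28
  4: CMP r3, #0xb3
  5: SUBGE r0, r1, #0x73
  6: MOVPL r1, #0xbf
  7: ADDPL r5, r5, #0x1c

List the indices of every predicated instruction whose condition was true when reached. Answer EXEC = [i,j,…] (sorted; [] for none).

[0] flags=0011 → (cmp)
[1] flags=0011 CS?T → r3=0xd1
[2] flags=0011 PL?T → r2=0x65
[3] flags=0011 LE?T → r4=0x28
[4] flags=0010 → (cmp)
[5] flags=0010 GE?T → r0=0xd1
[6] flags=0010 PL?T → r1=0xbf
[7] flags=0010 PL?T → r5=0xd8

EXEC = [1,2,3,5,6,7]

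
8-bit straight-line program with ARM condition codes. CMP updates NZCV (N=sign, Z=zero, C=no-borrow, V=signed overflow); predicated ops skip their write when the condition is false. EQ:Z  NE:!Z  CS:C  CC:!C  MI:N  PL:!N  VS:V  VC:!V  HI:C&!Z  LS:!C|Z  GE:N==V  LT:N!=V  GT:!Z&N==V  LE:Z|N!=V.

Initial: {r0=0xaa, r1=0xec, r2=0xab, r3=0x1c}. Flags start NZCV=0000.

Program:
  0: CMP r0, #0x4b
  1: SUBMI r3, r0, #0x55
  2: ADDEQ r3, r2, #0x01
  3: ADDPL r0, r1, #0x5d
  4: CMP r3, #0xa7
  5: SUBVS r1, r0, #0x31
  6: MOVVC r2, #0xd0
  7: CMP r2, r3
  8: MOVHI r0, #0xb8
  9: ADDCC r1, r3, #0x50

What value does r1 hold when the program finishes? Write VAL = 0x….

VAL = 0xec

[0] flags=0011 → (cmp)
[1] flags=0011 MI?F → skip
[2] flags=0011 EQ?F → skip
[3] flags=0011 PL?T → r0=0x49
[4] flags=0000 → (cmp)
[5] flags=0000 VS?F → skip
[6] flags=0000 VC?T → r2=0xd0
[7] flags=1010 → (cmp)
[8] flags=1010 HI?T → r0=0xb8
[9] flags=1010 CC?F → skip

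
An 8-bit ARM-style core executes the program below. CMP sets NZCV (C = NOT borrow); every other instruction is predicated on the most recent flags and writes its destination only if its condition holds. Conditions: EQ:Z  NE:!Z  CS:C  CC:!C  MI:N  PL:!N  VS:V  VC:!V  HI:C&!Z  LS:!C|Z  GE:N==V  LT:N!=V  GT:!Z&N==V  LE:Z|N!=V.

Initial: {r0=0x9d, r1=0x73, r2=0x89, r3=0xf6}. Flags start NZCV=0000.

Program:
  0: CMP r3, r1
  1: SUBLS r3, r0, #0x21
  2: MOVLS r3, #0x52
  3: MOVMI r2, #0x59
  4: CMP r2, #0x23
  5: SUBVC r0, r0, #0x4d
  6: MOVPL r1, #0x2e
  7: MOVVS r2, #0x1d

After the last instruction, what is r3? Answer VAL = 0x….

[0] flags=1010 → (cmp)
[1] flags=1010 LS?F → skip
[2] flags=1010 LS?F → skip
[3] flags=1010 MI?T → r2=0x59
[4] flags=0010 → (cmp)
[5] flags=0010 VC?T → r0=0x50
[6] flags=0010 PL?T → r1=0x2e
[7] flags=0010 VS?F → skip

VAL = 0xf6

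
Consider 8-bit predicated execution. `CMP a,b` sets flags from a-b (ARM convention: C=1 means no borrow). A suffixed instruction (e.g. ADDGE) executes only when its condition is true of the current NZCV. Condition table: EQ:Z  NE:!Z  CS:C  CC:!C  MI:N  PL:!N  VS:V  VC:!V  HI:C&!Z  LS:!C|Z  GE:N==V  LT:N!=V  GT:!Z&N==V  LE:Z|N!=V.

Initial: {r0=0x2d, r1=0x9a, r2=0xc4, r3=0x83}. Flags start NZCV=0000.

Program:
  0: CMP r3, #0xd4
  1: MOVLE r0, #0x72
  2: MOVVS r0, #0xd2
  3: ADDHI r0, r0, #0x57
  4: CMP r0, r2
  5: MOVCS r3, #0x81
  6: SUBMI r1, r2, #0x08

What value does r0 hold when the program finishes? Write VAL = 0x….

0: ✓ CMP  NZCV=1000
1: ✓ MOVLE  r0←0x72
2: · MOVVS
3: · ADDHI
4: ✓ CMP  NZCV=1001
5: · MOVCS
6: ✓ SUBMI  r1←0xbc

VAL = 0x72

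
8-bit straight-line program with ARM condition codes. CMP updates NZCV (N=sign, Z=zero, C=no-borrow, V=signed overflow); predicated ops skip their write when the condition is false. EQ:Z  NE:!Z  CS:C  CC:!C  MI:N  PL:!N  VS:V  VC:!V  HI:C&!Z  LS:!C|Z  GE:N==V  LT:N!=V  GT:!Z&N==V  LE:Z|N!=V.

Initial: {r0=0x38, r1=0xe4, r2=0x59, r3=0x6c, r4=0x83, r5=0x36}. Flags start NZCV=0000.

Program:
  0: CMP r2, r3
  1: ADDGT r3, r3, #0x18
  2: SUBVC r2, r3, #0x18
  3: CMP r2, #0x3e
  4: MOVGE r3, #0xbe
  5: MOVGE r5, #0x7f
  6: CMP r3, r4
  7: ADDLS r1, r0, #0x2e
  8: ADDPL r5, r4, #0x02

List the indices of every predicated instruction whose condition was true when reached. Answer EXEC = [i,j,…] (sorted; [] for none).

[0] flags=1000 → (cmp)
[1] flags=1000 GT?F → skip
[2] flags=1000 VC?T → r2=0x54
[3] flags=0010 → (cmp)
[4] flags=0010 GE?T → r3=0xbe
[5] flags=0010 GE?T → r5=0x7f
[6] flags=0010 → (cmp)
[7] flags=0010 LS?F → skip
[8] flags=0010 PL?T → r5=0x85

EXEC = [2,4,5,8]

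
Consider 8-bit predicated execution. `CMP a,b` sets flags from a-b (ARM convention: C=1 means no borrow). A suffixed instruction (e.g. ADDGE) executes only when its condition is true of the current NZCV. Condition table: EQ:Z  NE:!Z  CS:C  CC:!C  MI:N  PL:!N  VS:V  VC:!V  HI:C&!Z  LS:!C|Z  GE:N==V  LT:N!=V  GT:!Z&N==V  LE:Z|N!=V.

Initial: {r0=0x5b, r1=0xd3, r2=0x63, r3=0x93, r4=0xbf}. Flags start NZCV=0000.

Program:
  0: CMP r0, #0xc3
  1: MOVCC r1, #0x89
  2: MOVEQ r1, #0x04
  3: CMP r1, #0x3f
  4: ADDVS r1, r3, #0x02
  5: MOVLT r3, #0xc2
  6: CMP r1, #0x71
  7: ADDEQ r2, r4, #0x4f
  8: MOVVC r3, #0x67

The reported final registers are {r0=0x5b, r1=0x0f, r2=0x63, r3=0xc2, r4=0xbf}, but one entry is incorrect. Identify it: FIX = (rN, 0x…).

FIX = (r1, 0x95)

0: ✓ CMP  NZCV=1001
1: ✓ MOVCC  r1←0x89
2: · MOVEQ
3: ✓ CMP  NZCV=0011
4: ✓ ADDVS  r1←0x95
5: ✓ MOVLT  r3←0xc2
6: ✓ CMP  NZCV=0011
7: · ADDEQ
8: · MOVVC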